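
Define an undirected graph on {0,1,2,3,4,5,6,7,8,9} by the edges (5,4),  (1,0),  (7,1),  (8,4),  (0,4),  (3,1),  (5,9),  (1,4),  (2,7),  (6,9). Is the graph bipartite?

No

The cycle 1-0-4-1 has length 3, which is odd, so the graph is not bipartite.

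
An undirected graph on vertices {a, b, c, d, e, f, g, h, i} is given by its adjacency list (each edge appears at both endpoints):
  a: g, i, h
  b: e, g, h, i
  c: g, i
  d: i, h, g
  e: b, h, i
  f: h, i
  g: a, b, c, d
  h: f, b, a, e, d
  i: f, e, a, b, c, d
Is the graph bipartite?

b-e-i-b is an odd cycle (length 3), and a bipartite graph can contain only even cycles.

No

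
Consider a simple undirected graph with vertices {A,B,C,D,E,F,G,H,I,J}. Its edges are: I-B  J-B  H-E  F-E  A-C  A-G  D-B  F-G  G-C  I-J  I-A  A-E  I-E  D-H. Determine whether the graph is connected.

A breadth-first search from A visits A, I, E, C, G, B, J, H, F, D — all 10 vertices — so the graph is connected.

Yes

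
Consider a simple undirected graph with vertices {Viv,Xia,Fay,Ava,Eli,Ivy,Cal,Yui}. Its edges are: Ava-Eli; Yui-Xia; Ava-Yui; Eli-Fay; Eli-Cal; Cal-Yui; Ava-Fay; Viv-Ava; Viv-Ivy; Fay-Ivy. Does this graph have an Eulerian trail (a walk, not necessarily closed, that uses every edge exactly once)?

No

Degrees: Viv:2, Xia:1, Fay:3, Ava:4, Eli:3, Ivy:2, Cal:2, Yui:3
Odd-degree vertices: Xia, Fay, Eli, Yui (4 total).
An Eulerian trail requires 0 or 2 odd-degree vertices; here there are 4.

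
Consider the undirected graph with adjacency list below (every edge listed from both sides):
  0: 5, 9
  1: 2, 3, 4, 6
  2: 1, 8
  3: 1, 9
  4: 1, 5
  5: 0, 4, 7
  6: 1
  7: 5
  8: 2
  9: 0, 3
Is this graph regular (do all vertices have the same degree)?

Degrees: 0:2, 1:4, 2:2, 3:2, 4:2, 5:3, 6:1, 7:1, 8:1, 9:2
Degrees are not all equal (e.g. deg(6)=1 but deg(1)=4); not regular.

No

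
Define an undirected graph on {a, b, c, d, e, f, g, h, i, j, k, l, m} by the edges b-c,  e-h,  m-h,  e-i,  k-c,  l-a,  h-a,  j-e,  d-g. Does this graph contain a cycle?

No

The graph has 13 vertices, 9 edges, and 4 connected components.
A forest on 13 vertices with 4 components has exactly 9 edges, which matches — so no cycle.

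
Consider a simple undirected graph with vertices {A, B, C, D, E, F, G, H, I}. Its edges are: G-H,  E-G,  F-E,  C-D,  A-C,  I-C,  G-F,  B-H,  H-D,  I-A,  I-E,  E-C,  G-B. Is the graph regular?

No

Degrees: A:2, B:2, C:4, D:2, E:4, F:2, G:4, H:3, I:3
Degrees are not all equal (e.g. deg(A)=2 but deg(C)=4); not regular.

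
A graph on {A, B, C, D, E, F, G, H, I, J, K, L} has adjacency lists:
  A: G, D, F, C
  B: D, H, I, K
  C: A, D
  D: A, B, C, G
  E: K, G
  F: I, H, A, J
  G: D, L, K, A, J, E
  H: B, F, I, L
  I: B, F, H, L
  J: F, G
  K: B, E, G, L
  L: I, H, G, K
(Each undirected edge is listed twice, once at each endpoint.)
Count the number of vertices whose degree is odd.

0

Degrees: A:4, B:4, C:2, D:4, E:2, F:4, G:6, H:4, I:4, J:2, K:4, L:4
Odd-degree vertices: none.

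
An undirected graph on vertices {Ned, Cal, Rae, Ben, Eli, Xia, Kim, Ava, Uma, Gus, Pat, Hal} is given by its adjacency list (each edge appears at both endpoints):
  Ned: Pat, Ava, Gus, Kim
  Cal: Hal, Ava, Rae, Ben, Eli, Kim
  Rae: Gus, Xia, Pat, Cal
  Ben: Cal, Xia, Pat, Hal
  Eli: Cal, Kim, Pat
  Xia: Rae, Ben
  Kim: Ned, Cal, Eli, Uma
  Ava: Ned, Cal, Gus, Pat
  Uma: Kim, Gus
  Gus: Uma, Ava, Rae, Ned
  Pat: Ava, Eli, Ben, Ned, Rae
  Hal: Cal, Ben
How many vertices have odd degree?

Degrees: Ned:4, Cal:6, Rae:4, Ben:4, Eli:3, Xia:2, Kim:4, Ava:4, Uma:2, Gus:4, Pat:5, Hal:2
Odd-degree vertices: Eli, Pat.

2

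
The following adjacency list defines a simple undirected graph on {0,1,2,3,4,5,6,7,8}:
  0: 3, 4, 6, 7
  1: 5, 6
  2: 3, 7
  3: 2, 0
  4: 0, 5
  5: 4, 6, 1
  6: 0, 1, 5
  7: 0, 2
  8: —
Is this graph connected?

No

Component: {8}
Component: {0, 1, 2, 3, 4, 5, 6, 7}
There are 2 separate components, so the graph is not connected.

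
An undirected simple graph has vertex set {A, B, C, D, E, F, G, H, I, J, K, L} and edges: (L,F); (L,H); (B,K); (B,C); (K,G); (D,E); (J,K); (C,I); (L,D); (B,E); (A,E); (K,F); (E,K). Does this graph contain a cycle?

Yes

|V| = 12, |E| = 13, number of components = 1.
Since 13 > 12 - 1, a cycle must exist; for instance E-K-B-E.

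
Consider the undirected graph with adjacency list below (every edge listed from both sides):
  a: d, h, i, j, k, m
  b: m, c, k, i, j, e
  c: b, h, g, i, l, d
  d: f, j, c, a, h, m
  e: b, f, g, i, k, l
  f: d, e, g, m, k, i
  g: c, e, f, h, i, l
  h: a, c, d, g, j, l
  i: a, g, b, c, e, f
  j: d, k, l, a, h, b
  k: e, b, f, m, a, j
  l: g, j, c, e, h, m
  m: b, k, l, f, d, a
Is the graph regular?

Degrees: a:6, b:6, c:6, d:6, e:6, f:6, g:6, h:6, i:6, j:6, k:6, l:6, m:6
Every vertex has degree 6, so the graph is 6-regular.

Yes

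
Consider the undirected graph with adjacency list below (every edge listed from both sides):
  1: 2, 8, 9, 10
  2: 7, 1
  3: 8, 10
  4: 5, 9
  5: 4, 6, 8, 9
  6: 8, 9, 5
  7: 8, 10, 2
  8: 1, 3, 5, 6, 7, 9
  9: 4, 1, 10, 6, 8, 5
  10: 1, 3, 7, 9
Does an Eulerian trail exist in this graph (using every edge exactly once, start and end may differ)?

Yes

Degrees: 1:4, 2:2, 3:2, 4:2, 5:4, 6:3, 7:3, 8:6, 9:6, 10:4
Odd-degree vertices: 6, 7 (2 total).
The non-isolated vertices are connected and exactly 2 have odd degree, so an Eulerian trail exists (from 6 to 7).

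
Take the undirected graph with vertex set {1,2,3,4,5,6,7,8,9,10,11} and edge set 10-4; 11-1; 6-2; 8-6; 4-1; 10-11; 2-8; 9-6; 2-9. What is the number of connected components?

5

Component: {3}
Component: {5}
Component: {7}
Component: {1, 4, 10, 11}
Component: {2, 6, 8, 9}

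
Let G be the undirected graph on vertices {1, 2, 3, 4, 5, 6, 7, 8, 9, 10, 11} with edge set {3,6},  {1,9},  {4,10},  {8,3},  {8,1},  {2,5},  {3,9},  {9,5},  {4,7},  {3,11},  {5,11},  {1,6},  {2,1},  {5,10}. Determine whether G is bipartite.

Yes

A valid 2-coloring puts {2, 6, 7, 8, 9, 10, 11} on one side and {1, 3, 4, 5} on the other; every edge crosses between the two sides.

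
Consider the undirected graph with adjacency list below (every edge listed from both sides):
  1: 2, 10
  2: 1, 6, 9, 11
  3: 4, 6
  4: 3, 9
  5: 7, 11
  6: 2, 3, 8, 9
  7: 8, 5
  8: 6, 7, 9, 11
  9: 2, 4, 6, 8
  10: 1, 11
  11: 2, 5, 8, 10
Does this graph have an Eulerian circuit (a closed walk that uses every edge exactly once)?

Degrees: 1:2, 2:4, 3:2, 4:2, 5:2, 6:4, 7:2, 8:4, 9:4, 10:2, 11:4
All degrees are even and the non-isolated vertices are connected — an Eulerian circuit exists.

Yes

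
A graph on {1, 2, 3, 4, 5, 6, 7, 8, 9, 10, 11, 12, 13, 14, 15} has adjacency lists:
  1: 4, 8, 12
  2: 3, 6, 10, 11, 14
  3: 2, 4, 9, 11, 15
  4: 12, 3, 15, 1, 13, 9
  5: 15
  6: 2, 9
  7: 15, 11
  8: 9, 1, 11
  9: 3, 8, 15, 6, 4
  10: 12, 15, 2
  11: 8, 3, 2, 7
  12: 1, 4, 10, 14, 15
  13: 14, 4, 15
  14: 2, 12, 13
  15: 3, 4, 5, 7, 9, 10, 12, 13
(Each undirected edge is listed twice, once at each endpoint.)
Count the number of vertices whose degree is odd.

Degrees: 1:3, 2:5, 3:5, 4:6, 5:1, 6:2, 7:2, 8:3, 9:5, 10:3, 11:4, 12:5, 13:3, 14:3, 15:8
Odd-degree vertices: 1, 2, 3, 5, 8, 9, 10, 12, 13, 14.

10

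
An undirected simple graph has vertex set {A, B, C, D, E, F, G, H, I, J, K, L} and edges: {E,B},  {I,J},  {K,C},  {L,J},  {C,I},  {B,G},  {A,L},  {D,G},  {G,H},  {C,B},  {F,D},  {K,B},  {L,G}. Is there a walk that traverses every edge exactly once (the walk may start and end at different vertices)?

No

Degrees: A:1, B:4, C:3, D:2, E:1, F:1, G:4, H:1, I:2, J:2, K:2, L:3
Odd-degree vertices: A, C, E, F, H, L (6 total).
With 6 odd-degree vertices (more than two), no single trail can use every edge.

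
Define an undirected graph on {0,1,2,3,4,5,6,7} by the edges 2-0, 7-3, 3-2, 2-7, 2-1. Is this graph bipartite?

No

The cycle 3-2-7-3 has length 3, which is odd, so the graph is not bipartite.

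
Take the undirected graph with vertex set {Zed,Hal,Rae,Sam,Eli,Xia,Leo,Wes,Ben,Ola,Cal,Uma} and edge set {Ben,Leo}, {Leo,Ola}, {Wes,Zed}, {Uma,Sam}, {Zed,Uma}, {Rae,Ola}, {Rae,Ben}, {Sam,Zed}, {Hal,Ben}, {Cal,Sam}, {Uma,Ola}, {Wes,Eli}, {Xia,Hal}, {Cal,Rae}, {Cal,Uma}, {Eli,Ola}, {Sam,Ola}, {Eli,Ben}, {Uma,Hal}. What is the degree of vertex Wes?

2

Neighbors of Wes: Zed, Eli.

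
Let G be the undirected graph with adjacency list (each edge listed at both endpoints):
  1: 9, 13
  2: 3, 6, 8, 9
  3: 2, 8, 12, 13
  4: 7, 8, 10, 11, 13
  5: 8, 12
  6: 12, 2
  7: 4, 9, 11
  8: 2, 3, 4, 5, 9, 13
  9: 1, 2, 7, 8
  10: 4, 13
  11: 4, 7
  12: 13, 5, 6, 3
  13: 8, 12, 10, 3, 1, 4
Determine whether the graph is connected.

Yes

A breadth-first search from 1 visits 1, 13, 9, 3, 10, 12, 8, 4, 2, 7, 5, 6, 11 — all 13 vertices — so the graph is connected.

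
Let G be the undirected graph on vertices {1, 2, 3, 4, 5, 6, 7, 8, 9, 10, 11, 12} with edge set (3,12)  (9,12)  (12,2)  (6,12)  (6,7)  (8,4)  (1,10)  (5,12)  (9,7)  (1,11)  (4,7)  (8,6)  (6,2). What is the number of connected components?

Component: {1, 10, 11}
Component: {2, 3, 4, 5, 6, 7, 8, 9, 12}

2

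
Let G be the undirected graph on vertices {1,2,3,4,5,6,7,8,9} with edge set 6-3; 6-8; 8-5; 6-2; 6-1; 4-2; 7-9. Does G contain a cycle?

The graph has 9 vertices, 7 edges, and 2 connected components.
Since 7 = 9 - 2, the graph is a forest and contains no cycle.

No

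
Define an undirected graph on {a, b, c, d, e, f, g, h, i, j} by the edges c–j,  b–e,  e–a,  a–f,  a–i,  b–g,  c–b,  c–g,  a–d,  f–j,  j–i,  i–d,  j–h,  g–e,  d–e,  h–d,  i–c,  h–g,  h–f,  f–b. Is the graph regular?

Yes

Degrees: a:4, b:4, c:4, d:4, e:4, f:4, g:4, h:4, i:4, j:4
Every vertex has degree 4, so the graph is 4-regular.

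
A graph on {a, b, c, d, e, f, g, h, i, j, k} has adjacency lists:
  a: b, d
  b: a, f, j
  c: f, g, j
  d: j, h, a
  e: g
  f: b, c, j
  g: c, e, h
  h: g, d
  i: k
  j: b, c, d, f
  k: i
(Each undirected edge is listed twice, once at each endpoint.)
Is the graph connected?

Component: {i, k}
Component: {a, b, c, d, e, f, g, h, j}
There are 2 separate components, so the graph is not connected.

No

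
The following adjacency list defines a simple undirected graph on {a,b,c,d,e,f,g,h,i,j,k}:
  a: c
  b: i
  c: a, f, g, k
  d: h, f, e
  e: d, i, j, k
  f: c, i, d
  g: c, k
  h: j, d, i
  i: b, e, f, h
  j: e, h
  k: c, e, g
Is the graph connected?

Yes

A breadth-first search from a visits a, c, f, g, k, d, i, e, h, b, j — all 11 vertices — so the graph is connected.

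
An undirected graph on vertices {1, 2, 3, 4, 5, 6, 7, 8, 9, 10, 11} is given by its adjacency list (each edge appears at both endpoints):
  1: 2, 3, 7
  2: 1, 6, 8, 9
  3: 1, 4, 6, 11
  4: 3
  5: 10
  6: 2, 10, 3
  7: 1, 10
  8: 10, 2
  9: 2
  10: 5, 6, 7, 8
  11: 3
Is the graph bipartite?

The cycle 1-7-10-6-3-1 has length 5, which is odd, so the graph is not bipartite.

No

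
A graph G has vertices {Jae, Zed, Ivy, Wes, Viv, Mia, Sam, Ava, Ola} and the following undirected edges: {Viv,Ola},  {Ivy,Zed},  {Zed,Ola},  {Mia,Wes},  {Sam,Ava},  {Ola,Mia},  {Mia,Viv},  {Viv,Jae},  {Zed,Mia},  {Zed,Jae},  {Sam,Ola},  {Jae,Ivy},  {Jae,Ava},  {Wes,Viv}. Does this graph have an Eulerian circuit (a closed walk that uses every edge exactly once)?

Yes

Degrees: Jae:4, Zed:4, Ivy:2, Wes:2, Viv:4, Mia:4, Sam:2, Ava:2, Ola:4
Every vertex has even degree and the edges form a single connected piece, so an Eulerian circuit exists.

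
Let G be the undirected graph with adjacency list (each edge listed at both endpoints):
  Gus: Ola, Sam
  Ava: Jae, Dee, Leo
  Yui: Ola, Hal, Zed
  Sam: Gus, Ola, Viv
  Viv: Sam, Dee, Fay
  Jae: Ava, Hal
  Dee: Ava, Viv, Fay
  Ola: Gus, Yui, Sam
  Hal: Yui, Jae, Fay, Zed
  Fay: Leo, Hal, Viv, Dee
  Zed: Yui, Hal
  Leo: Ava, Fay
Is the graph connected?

Yes

Starting from Gus and exploring outward reaches every vertex (Gus, Ola, Sam, Yui, Viv, Hal, Zed, Fay, Dee, Jae, Leo, Ava); the graph is connected.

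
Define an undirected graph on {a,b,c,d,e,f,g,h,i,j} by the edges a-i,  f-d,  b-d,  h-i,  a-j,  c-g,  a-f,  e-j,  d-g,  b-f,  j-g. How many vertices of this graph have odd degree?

Degrees: a:3, b:2, c:1, d:3, e:1, f:3, g:3, h:1, i:2, j:3
Odd-degree vertices: a, c, d, e, f, g, h, j.

8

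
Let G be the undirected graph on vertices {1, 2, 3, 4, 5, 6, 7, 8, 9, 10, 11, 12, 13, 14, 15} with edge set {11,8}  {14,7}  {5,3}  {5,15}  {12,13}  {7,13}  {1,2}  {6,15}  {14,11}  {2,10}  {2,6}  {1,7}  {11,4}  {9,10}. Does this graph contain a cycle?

|V| = 15, |E| = 14, number of components = 1.
Since 14 = 15 - 1, the graph is a forest and contains no cycle.

No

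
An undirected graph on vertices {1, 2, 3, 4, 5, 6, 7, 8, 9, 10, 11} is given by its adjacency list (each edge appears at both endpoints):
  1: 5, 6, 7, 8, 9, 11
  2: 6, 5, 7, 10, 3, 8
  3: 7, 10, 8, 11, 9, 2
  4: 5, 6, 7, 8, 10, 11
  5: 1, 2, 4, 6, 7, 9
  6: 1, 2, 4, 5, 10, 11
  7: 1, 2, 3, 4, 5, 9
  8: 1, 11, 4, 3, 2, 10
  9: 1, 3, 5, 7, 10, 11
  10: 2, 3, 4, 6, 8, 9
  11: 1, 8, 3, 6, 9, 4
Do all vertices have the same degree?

Yes

Degrees: 1:6, 2:6, 3:6, 4:6, 5:6, 6:6, 7:6, 8:6, 9:6, 10:6, 11:6
Every vertex has degree 6, so the graph is 6-regular.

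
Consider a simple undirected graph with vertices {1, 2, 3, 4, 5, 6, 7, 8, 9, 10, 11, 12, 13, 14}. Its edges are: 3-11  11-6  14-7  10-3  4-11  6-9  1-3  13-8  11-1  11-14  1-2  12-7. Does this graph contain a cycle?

|V| = 14, |E| = 12, number of components = 3.
One cycle is 1-11-3-1.

Yes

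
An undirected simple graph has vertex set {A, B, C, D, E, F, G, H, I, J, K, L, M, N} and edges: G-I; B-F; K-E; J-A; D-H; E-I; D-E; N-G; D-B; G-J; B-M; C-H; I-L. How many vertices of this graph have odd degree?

12

Degrees: A:1, B:3, C:1, D:3, E:3, F:1, G:3, H:2, I:3, J:2, K:1, L:1, M:1, N:1
Odd-degree vertices: A, B, C, D, E, F, G, I, K, L, M, N.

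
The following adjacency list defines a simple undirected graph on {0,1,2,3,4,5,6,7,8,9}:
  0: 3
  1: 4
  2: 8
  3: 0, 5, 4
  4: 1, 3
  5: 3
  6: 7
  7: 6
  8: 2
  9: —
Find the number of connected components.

4

Component: {9}
Component: {2, 8}
Component: {6, 7}
Component: {0, 1, 3, 4, 5}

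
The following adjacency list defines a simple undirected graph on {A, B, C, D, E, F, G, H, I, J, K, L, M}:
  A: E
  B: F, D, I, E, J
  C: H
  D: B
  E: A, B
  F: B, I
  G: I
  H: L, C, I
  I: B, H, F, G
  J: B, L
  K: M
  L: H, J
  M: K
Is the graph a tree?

The graph has 13 vertices and 13 edges.
It is not connected, so it is not a tree.

No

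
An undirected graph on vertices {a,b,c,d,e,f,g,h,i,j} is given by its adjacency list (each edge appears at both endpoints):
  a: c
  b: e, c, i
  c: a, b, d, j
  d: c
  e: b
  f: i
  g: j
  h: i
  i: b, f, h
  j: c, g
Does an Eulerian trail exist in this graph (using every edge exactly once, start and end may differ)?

Degrees: a:1, b:3, c:4, d:1, e:1, f:1, g:1, h:1, i:3, j:2
Odd-degree vertices: a, b, d, e, f, g, h, i (8 total).
An Eulerian trail requires 0 or 2 odd-degree vertices; here there are 8.

No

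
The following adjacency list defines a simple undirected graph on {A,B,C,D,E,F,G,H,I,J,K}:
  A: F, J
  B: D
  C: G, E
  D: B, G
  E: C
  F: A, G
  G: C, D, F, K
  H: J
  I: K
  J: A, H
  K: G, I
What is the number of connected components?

1

Component: {A, B, C, D, E, F, G, H, I, J, K}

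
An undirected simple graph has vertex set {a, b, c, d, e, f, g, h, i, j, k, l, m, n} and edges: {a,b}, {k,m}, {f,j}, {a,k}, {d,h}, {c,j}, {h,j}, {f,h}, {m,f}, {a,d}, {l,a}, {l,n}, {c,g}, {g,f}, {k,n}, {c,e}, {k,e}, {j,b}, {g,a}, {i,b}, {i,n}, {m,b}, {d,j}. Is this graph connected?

A breadth-first search from a visits a, l, d, g, k, b, n, h, j, c, f, e, m, i — all 14 vertices — so the graph is connected.

Yes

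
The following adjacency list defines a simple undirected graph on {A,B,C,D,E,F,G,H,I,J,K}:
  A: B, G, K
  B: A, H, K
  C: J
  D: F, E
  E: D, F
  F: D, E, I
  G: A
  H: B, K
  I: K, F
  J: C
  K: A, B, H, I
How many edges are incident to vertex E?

Neighbors of E: D, F.

2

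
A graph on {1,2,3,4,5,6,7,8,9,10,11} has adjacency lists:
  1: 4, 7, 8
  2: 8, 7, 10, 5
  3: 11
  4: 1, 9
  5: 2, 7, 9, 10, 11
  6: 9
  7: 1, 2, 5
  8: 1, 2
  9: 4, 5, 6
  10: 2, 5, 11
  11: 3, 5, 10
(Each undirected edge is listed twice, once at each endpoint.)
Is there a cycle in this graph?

|V| = 11, |E| = 15, number of components = 1.
One cycle is 5-10-11-5.

Yes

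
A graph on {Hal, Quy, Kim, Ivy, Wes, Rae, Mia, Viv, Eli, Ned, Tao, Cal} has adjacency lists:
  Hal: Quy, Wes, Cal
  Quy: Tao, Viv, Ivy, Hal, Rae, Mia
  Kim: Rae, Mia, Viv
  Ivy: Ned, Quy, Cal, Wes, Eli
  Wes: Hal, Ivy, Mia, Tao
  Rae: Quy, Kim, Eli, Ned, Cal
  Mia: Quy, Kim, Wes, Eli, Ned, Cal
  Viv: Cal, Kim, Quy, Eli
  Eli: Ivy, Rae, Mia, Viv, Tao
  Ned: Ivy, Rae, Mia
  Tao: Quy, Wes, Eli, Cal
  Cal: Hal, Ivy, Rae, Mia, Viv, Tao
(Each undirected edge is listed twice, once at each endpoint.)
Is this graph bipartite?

Partition the vertices as {Quy, Kim, Wes, Eli, Ned, Cal} vs {Hal, Ivy, Rae, Mia, Viv, Tao}. Each listed edge has one endpoint in each part, so the graph is bipartite.

Yes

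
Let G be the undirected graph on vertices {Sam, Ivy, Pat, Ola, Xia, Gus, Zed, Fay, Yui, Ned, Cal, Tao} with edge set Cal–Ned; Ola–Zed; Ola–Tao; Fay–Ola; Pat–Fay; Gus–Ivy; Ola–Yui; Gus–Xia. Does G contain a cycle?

No

|V| = 12, |E| = 8, number of components = 4.
A forest on 12 vertices with 4 components has exactly 8 edges, which matches — so no cycle.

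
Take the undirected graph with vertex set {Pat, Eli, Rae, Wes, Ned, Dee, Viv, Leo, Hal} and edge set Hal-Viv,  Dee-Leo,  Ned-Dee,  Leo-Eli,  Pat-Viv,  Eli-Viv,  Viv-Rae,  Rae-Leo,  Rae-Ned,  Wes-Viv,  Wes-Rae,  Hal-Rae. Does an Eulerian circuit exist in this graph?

No

Degrees: Pat:1, Eli:2, Rae:5, Wes:2, Ned:2, Dee:2, Viv:5, Leo:3, Hal:2
Vertices with odd degree: Pat, Rae, Viv, Leo. An Eulerian circuit requires all degrees even.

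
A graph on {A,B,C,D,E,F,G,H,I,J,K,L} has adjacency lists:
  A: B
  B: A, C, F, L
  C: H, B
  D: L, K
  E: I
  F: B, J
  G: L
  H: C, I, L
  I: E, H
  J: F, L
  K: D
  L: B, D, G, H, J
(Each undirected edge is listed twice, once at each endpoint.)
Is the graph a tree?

No

The graph has 12 vertices and 13 edges.
Connected but with 13 > 11 edges, so it has a cycle and is not a tree.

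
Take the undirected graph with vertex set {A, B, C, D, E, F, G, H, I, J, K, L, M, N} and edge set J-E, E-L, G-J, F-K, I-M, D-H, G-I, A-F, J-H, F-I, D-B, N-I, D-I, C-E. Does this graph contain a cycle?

The graph has 14 vertices, 14 edges, and 1 connected component.
One cycle is I-D-H-J-G-I.

Yes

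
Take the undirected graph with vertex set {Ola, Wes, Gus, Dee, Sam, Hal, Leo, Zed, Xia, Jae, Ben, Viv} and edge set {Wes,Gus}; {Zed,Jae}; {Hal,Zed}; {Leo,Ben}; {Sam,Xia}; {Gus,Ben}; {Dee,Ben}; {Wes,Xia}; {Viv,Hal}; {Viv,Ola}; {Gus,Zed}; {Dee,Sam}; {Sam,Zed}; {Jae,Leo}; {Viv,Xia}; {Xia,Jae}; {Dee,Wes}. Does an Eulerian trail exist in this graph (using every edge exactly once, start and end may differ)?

No

Degrees: Ola:1, Wes:3, Gus:3, Dee:3, Sam:3, Hal:2, Leo:2, Zed:4, Xia:4, Jae:3, Ben:3, Viv:3
Odd-degree vertices: Ola, Wes, Gus, Dee, Sam, Jae, Ben, Viv (8 total).
An Eulerian trail requires 0 or 2 odd-degree vertices; here there are 8.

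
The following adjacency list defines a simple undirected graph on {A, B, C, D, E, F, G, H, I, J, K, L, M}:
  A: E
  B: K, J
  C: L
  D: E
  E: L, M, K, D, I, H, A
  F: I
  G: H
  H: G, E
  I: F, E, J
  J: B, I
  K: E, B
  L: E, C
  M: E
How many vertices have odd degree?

8

Degrees: A:1, B:2, C:1, D:1, E:7, F:1, G:1, H:2, I:3, J:2, K:2, L:2, M:1
Odd-degree vertices: A, C, D, E, F, G, I, M.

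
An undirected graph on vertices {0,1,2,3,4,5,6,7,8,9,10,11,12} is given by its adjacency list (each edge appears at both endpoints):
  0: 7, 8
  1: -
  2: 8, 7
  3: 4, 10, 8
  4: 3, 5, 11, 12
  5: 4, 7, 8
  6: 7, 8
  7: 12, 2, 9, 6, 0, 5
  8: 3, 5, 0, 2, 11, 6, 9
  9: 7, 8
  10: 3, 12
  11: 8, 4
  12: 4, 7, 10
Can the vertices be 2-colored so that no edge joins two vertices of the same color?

Yes

A valid 2-coloring puts {1, 4, 7, 8, 10} on one side and {0, 2, 3, 5, 6, 9, 11, 12} on the other; every edge crosses between the two sides.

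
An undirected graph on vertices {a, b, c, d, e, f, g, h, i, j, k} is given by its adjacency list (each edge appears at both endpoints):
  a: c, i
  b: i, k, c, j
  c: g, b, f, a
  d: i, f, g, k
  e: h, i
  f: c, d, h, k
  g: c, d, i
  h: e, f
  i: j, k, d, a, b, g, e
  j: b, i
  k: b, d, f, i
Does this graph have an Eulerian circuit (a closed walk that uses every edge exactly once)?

No

Degrees: a:2, b:4, c:4, d:4, e:2, f:4, g:3, h:2, i:7, j:2, k:4
g, i have odd degree; an Eulerian circuit needs every degree to be even, so none exists.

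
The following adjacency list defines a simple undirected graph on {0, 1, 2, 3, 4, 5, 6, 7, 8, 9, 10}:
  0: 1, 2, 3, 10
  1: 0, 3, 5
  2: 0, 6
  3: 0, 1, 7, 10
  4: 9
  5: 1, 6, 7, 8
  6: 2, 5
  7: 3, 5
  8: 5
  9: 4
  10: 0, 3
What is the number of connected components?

Component: {4, 9}
Component: {0, 1, 2, 3, 5, 6, 7, 8, 10}

2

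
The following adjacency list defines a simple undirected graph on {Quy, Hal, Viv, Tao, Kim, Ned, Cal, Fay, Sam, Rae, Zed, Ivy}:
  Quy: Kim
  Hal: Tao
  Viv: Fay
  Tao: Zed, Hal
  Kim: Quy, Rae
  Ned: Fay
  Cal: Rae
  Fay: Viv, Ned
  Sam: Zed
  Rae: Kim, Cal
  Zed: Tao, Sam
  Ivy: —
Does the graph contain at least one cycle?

|V| = 12, |E| = 8, number of components = 4.
A forest on 12 vertices with 4 components has exactly 8 edges, which matches — so no cycle.

No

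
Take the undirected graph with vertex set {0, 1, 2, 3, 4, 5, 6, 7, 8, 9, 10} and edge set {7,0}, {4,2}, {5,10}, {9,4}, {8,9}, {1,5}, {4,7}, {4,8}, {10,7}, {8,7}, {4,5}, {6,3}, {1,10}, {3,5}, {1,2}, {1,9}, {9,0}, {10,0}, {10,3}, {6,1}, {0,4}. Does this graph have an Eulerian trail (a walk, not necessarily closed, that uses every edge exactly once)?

Degrees: 0:4, 1:5, 2:2, 3:3, 4:6, 5:4, 6:2, 7:4, 8:3, 9:4, 10:5
Odd-degree vertices: 1, 3, 8, 10 (4 total).
An Eulerian trail requires 0 or 2 odd-degree vertices; here there are 4.

No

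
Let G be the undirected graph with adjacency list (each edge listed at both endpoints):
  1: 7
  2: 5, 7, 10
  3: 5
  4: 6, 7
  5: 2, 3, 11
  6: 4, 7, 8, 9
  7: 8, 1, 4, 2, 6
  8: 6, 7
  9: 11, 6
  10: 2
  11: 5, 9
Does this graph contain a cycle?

Yes

The graph has 11 vertices, 13 edges, and 1 connected component.
One cycle is 7-4-6-7.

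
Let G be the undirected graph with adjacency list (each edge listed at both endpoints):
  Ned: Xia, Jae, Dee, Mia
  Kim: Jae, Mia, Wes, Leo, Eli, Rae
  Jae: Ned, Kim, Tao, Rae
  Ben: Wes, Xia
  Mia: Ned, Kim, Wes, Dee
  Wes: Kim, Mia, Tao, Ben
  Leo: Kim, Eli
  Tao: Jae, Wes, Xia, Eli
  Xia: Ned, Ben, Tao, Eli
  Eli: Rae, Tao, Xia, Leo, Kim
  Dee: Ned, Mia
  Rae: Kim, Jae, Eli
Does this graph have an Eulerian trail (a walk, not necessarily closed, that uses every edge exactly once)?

Yes

Degrees: Ned:4, Kim:6, Jae:4, Ben:2, Mia:4, Wes:4, Leo:2, Tao:4, Xia:4, Eli:5, Dee:2, Rae:3
Odd-degree vertices: Eli, Rae (2 total).
With 2 odd-degree vertices and all edges in one connected piece, an Eulerian trail exists (from Eli to Rae).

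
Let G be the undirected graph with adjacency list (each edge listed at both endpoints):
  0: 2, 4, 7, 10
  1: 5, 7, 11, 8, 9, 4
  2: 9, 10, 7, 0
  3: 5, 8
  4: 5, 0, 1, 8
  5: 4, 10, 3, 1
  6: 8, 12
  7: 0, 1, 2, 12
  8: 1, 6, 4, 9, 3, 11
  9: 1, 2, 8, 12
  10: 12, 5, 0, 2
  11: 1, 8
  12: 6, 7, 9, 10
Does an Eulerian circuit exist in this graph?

Degrees: 0:4, 1:6, 2:4, 3:2, 4:4, 5:4, 6:2, 7:4, 8:6, 9:4, 10:4, 11:2, 12:4
All degrees are even and the non-isolated vertices are connected — an Eulerian circuit exists.

Yes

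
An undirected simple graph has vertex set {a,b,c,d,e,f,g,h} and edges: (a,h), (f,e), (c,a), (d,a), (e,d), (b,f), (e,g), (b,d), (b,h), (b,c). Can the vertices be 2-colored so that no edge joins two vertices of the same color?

Yes

A valid 2-coloring puts {c, d, f, g, h} on one side and {a, b, e} on the other; every edge crosses between the two sides.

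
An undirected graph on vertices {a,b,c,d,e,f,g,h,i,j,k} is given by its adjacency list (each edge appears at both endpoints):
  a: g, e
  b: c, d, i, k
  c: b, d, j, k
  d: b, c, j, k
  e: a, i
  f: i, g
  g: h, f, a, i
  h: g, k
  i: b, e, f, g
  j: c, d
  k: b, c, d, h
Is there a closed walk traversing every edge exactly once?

Yes

Degrees: a:2, b:4, c:4, d:4, e:2, f:2, g:4, h:2, i:4, j:2, k:4
Every vertex has even degree and the edges form a single connected piece, so an Eulerian circuit exists.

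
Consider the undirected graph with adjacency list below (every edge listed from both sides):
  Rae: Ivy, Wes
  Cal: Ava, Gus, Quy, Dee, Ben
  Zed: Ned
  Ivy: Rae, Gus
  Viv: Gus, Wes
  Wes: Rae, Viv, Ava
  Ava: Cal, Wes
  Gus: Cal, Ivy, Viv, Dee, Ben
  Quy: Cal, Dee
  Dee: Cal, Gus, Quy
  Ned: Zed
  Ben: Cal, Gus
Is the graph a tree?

No

|V| = 12, |E| = 15.
It splits into 2 components, so it cannot be a tree.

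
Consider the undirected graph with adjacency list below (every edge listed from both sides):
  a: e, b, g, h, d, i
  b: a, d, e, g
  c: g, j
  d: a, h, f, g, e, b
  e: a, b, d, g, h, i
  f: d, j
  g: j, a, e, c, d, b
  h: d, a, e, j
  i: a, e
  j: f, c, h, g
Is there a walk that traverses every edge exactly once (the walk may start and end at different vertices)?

Yes

Degrees: a:6, b:4, c:2, d:6, e:6, f:2, g:6, h:4, i:2, j:4
Odd-degree vertices: none (0 total).
With 0 odd-degree vertices and all edges in one connected piece, an Eulerian trail exists.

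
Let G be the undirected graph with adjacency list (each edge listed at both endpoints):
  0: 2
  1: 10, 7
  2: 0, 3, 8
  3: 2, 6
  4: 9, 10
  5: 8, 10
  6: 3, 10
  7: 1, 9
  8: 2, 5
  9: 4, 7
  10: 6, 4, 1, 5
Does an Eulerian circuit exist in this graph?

Degrees: 0:1, 1:2, 2:3, 3:2, 4:2, 5:2, 6:2, 7:2, 8:2, 9:2, 10:4
Vertices with odd degree: 0, 2. An Eulerian circuit requires all degrees even.

No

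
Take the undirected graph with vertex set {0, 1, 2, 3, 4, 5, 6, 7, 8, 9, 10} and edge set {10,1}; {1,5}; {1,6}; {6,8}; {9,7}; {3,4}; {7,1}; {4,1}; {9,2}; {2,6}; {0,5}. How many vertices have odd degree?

Degrees: 0:1, 1:5, 2:2, 3:1, 4:2, 5:2, 6:3, 7:2, 8:1, 9:2, 10:1
Odd-degree vertices: 0, 1, 3, 6, 8, 10.

6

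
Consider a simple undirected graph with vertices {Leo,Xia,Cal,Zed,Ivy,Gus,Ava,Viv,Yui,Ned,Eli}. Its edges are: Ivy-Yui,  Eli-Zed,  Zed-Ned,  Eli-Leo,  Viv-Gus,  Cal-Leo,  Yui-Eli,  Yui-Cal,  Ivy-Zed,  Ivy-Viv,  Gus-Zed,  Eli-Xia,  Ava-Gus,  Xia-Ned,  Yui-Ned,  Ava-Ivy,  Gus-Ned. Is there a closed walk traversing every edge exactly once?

Degrees: Leo:2, Xia:2, Cal:2, Zed:4, Ivy:4, Gus:4, Ava:2, Viv:2, Yui:4, Ned:4, Eli:4
All degrees are even and the non-isolated vertices are connected — an Eulerian circuit exists.

Yes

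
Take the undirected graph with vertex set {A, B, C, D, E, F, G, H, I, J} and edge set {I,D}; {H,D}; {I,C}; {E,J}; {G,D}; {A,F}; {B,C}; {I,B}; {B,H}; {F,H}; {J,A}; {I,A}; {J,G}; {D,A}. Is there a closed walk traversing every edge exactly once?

No

Degrees: A:4, B:3, C:2, D:4, E:1, F:2, G:2, H:3, I:4, J:3
Vertices with odd degree: B, E, H, J. An Eulerian circuit requires all degrees even.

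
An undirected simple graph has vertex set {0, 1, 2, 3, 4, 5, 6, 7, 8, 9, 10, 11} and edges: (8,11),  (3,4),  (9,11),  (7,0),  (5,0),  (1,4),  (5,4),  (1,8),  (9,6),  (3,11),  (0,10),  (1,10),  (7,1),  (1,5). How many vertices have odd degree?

6

Degrees: 0:3, 1:5, 2:0, 3:2, 4:3, 5:3, 6:1, 7:2, 8:2, 9:2, 10:2, 11:3
Odd-degree vertices: 0, 1, 4, 5, 6, 11.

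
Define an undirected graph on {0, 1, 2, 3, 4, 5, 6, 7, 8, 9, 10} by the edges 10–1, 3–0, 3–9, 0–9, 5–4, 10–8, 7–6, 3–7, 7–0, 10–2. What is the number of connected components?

3

Component: {4, 5}
Component: {1, 2, 8, 10}
Component: {0, 3, 6, 7, 9}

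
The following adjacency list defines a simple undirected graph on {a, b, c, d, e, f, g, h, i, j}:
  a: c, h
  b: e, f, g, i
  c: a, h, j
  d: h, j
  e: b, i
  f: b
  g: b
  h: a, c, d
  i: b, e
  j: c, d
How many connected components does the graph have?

2

Component: {a, c, d, h, j}
Component: {b, e, f, g, i}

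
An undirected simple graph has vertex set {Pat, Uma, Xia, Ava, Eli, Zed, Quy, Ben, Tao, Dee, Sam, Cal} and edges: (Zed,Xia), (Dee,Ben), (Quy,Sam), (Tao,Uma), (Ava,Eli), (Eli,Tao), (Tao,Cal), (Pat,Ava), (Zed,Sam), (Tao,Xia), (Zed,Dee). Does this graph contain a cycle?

The graph has 12 vertices, 11 edges, and 1 connected component.
Since 11 = 12 - 1, the graph is a forest and contains no cycle.

No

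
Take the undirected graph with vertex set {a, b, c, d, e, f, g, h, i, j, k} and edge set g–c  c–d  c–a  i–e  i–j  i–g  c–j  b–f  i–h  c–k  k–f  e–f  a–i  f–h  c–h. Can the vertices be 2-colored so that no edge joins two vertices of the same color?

Partition the vertices as {c, f, i} vs {a, b, d, e, g, h, j, k}. Each listed edge has one endpoint in each part, so the graph is bipartite.

Yes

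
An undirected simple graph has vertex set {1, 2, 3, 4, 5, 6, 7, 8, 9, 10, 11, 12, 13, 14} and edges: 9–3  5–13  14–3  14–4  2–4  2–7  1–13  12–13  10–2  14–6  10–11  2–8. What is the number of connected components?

2

Component: {1, 5, 12, 13}
Component: {2, 3, 4, 6, 7, 8, 9, 10, 11, 14}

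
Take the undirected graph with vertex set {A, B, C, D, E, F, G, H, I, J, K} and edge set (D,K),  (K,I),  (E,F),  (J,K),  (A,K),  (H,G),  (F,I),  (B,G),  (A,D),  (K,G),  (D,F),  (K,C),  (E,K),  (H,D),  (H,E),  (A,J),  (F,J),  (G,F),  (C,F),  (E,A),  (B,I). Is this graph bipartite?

The cycle D-A-K-D has length 3, which is odd, so the graph is not bipartite.

No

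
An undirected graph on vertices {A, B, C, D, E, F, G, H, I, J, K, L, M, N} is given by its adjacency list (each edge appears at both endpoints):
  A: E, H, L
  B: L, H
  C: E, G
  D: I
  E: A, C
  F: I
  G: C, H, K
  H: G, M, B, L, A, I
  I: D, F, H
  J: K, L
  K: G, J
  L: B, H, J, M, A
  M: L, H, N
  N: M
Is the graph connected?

Starting from A and exploring outward reaches every vertex (A, H, L, E, G, I, B, M, J, C, K, D, F, N); the graph is connected.

Yes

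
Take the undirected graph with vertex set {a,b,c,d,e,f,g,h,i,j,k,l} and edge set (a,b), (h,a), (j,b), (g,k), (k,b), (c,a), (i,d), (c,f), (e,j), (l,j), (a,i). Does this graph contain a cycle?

No

The graph has 12 vertices, 11 edges, and 1 connected component.
Since 11 = 12 - 1, the graph is a forest and contains no cycle.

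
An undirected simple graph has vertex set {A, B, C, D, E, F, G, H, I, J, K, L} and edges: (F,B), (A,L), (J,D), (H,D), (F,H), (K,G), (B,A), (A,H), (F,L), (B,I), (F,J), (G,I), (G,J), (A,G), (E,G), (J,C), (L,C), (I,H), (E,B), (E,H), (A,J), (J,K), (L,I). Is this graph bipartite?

The cycle J-K-G-J has length 3, which is odd, so the graph is not bipartite.

No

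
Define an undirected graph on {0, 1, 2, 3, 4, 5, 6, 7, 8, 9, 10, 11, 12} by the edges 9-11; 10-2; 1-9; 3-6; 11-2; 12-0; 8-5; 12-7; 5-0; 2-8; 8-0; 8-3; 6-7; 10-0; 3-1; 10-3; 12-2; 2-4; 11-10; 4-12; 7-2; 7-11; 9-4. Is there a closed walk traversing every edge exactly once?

Degrees: 0:4, 1:2, 2:6, 3:4, 4:3, 5:2, 6:2, 7:4, 8:4, 9:3, 10:4, 11:4, 12:4
Vertices with odd degree: 4, 9. An Eulerian circuit requires all degrees even.

No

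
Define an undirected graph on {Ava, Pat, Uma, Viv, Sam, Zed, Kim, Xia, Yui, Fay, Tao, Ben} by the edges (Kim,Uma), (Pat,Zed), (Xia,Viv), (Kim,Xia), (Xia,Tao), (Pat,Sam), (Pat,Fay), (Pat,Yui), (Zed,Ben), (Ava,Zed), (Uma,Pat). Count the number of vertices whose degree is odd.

10

Degrees: Ava:1, Pat:5, Uma:2, Viv:1, Sam:1, Zed:3, Kim:2, Xia:3, Yui:1, Fay:1, Tao:1, Ben:1
Odd-degree vertices: Ava, Pat, Viv, Sam, Zed, Xia, Yui, Fay, Tao, Ben.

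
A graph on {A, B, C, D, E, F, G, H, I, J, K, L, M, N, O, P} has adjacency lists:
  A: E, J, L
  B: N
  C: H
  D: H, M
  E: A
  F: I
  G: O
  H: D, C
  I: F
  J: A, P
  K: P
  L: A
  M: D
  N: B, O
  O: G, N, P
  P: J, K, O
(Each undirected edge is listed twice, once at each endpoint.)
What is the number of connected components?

Component: {F, I}
Component: {C, D, H, M}
Component: {A, B, E, G, J, K, L, N, O, P}

3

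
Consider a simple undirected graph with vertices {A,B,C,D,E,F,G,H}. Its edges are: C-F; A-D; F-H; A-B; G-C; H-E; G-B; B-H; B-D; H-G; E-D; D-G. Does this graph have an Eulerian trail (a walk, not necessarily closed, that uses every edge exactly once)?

Degrees: A:2, B:4, C:2, D:4, E:2, F:2, G:4, H:4
Odd-degree vertices: none (0 total).
With 0 odd-degree vertices and all edges in one connected piece, an Eulerian trail exists.

Yes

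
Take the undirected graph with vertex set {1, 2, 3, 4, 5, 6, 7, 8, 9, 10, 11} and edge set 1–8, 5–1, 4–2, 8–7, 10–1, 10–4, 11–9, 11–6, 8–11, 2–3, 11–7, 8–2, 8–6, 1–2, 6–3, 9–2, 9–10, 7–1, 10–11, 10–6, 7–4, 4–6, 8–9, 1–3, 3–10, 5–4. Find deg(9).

4

Neighbors of 9: 2, 8, 10, 11.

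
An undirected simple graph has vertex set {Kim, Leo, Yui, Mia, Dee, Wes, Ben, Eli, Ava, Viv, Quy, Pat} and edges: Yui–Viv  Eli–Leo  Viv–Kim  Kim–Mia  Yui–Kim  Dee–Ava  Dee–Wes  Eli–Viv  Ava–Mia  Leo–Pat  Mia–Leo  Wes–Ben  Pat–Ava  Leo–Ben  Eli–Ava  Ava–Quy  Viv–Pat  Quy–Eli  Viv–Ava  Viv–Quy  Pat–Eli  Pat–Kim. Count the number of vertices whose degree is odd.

4

Degrees: Kim:4, Leo:4, Yui:2, Mia:3, Dee:2, Wes:2, Ben:2, Eli:5, Ava:6, Viv:6, Quy:3, Pat:5
Odd-degree vertices: Mia, Eli, Quy, Pat.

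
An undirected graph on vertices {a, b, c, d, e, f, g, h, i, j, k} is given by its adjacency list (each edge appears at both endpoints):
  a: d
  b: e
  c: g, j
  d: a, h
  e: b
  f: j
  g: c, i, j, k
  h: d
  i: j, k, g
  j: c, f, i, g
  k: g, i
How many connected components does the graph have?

3

Component: {b, e}
Component: {a, d, h}
Component: {c, f, g, i, j, k}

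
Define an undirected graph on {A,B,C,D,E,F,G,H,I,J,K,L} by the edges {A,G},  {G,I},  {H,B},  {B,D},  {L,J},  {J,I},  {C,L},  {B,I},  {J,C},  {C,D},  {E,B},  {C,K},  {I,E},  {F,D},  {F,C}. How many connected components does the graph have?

Component: {A, B, C, D, E, F, G, H, I, J, K, L}

1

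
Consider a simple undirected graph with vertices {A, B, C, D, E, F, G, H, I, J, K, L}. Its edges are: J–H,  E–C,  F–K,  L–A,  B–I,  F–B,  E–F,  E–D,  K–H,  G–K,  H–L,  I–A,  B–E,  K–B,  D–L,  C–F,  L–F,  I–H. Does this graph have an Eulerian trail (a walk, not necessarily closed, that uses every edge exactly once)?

No

Degrees: A:2, B:4, C:2, D:2, E:4, F:5, G:1, H:4, I:3, J:1, K:4, L:4
Odd-degree vertices: F, G, I, J (4 total).
With 4 odd-degree vertices (more than two), no single trail can use every edge.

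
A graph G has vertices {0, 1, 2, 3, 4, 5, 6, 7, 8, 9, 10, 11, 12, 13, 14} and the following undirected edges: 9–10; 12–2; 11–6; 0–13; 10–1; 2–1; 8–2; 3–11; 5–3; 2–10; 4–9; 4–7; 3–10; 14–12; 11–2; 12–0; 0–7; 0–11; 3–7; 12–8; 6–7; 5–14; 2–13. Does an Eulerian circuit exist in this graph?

Degrees: 0:4, 1:2, 2:6, 3:4, 4:2, 5:2, 6:2, 7:4, 8:2, 9:2, 10:4, 11:4, 12:4, 13:2, 14:2
Every vertex has even degree and the edges form a single connected piece, so an Eulerian circuit exists.

Yes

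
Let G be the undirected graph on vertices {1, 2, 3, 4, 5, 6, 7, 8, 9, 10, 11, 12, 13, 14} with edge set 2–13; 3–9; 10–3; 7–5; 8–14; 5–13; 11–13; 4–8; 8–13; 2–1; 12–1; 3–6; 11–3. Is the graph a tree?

Yes

The graph has 14 vertices and 13 edges.
Connected and |E| = |V| - 1, which characterizes a tree.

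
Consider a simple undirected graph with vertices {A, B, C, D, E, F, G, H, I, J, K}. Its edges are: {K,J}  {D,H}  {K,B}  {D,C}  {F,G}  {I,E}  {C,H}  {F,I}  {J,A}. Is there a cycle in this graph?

Yes

|V| = 11, |E| = 9, number of components = 3.
One cycle is C-D-H-C.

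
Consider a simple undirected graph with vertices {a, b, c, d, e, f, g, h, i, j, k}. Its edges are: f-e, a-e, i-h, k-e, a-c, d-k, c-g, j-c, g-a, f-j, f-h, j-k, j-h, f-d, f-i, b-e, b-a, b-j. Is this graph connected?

Yes

Starting from a and exploring outward reaches every vertex (a, b, e, c, g, j, k, f, h, d, i); the graph is connected.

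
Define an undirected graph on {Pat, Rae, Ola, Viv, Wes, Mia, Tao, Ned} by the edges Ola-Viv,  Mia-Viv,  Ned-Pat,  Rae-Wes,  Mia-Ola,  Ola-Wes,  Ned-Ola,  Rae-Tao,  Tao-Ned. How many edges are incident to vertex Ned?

Neighbors of Ned: Pat, Ola, Tao.

3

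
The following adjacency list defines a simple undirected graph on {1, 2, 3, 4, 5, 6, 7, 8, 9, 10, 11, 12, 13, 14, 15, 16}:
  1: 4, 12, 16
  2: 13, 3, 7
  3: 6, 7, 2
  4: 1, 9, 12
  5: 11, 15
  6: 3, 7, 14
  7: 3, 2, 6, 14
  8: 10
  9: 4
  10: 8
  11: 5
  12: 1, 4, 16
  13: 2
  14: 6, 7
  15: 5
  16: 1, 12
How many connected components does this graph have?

Component: {8, 10}
Component: {5, 11, 15}
Component: {1, 4, 9, 12, 16}
Component: {2, 3, 6, 7, 13, 14}

4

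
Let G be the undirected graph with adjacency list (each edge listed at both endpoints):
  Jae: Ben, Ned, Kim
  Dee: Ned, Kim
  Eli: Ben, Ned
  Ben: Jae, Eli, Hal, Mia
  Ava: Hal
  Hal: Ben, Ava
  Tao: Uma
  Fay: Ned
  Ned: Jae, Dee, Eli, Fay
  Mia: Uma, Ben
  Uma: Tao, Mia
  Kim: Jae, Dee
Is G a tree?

No

|V| = 12, |E| = 13.
Connected but with 13 > 11 edges, so it has a cycle and is not a tree.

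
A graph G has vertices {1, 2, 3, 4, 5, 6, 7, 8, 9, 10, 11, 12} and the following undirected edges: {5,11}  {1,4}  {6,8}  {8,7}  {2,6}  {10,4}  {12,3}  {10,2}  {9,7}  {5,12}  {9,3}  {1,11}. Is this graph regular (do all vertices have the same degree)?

Yes

Degrees: 1:2, 2:2, 3:2, 4:2, 5:2, 6:2, 7:2, 8:2, 9:2, 10:2, 11:2, 12:2
Every vertex has degree 2, so the graph is 2-regular.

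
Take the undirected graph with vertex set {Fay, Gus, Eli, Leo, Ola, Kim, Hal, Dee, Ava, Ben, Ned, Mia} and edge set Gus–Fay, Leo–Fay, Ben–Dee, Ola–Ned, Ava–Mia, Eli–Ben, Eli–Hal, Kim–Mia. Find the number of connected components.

Component: {Ola, Ned}
Component: {Fay, Gus, Leo}
Component: {Kim, Ava, Mia}
Component: {Eli, Hal, Dee, Ben}

4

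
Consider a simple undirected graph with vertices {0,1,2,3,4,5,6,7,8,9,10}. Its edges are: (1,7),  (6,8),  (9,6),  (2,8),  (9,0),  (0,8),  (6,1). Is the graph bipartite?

Partition the vertices as {1, 3, 4, 5, 8, 9, 10} vs {0, 2, 6, 7}. Each listed edge has one endpoint in each part, so the graph is bipartite.

Yes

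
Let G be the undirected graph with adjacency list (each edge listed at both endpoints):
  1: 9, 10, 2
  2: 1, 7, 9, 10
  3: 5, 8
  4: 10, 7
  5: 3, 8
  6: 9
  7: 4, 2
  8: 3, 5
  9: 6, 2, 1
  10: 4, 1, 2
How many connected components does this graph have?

2

Component: {3, 5, 8}
Component: {1, 2, 4, 6, 7, 9, 10}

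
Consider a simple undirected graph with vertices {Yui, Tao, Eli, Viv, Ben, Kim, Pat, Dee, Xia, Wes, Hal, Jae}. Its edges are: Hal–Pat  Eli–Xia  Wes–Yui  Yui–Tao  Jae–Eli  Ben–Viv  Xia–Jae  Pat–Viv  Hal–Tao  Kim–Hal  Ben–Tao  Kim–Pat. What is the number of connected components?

3

Component: {Dee}
Component: {Eli, Xia, Jae}
Component: {Yui, Tao, Viv, Ben, Kim, Pat, Wes, Hal}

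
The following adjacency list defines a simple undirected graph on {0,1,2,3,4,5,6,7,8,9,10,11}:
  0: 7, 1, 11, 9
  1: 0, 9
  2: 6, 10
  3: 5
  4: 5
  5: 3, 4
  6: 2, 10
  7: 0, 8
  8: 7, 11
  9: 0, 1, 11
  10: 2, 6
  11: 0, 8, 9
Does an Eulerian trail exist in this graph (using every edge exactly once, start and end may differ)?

Degrees: 0:4, 1:2, 2:2, 3:1, 4:1, 5:2, 6:2, 7:2, 8:2, 9:3, 10:2, 11:3
Odd-degree vertices: 3, 4, 9, 11 (4 total).
An Eulerian trail requires 0 or 2 odd-degree vertices; here there are 4.

No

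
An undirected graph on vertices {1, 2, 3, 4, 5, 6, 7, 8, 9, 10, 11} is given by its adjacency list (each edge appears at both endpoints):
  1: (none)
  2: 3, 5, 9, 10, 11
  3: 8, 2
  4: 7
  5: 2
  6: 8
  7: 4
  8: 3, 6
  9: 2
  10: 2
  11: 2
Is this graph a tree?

No

The graph has 11 vertices and 8 edges.
It is not connected, so it is not a tree.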